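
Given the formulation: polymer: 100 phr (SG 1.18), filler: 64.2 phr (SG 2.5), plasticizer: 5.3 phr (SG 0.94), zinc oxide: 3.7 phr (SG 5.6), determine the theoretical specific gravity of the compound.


Sum of weights = 173.2
Volume contributions:
  polymer: 100/1.18 = 84.7458
  filler: 64.2/2.5 = 25.6800
  plasticizer: 5.3/0.94 = 5.6383
  zinc oxide: 3.7/5.6 = 0.6607
Sum of volumes = 116.7248
SG = 173.2 / 116.7248 = 1.484

SG = 1.484


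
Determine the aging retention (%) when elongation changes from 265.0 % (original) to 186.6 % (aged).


Retention = aged / original * 100
= 186.6 / 265.0 * 100
= 70.4%

70.4%


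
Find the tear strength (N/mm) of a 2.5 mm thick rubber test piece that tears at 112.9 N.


Tear strength = force / thickness
= 112.9 / 2.5
= 45.16 N/mm

45.16 N/mm


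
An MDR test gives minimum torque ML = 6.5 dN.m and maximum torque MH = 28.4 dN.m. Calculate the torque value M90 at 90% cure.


M90 = ML + 0.9 * (MH - ML)
M90 = 6.5 + 0.9 * (28.4 - 6.5)
M90 = 6.5 + 0.9 * 21.9
M90 = 26.21 dN.m

26.21 dN.m


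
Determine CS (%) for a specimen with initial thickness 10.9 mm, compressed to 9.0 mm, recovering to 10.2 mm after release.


CS = (t0 - recovered) / (t0 - ts) * 100
= (10.9 - 10.2) / (10.9 - 9.0) * 100
= 0.7 / 1.9 * 100
= 36.8%

36.8%


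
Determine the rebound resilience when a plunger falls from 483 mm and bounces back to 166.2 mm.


Resilience = h_rebound / h_drop * 100
= 166.2 / 483 * 100
= 34.4%

34.4%


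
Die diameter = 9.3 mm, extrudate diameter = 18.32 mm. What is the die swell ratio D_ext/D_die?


Die swell ratio = D_extrudate / D_die
= 18.32 / 9.3
= 1.97

Die swell = 1.97


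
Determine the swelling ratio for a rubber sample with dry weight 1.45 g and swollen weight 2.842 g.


Q = W_swollen / W_dry
Q = 2.842 / 1.45
Q = 1.96

Q = 1.96


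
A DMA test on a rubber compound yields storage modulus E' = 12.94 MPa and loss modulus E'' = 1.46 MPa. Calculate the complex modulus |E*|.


|E*| = sqrt(E'^2 + E''^2)
= sqrt(12.94^2 + 1.46^2)
= sqrt(167.4436 + 2.1316)
= 13.022 MPa

13.022 MPa


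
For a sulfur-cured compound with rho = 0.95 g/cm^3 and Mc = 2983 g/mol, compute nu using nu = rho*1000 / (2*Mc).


nu = rho * 1000 / (2 * Mc)
nu = 0.95 * 1000 / (2 * 2983)
nu = 950.0 / 5966
nu = 0.1592 mol/L

0.1592 mol/L


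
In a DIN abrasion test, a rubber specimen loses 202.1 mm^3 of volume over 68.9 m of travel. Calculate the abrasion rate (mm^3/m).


Rate = volume_loss / distance
= 202.1 / 68.9
= 2.933 mm^3/m

2.933 mm^3/m


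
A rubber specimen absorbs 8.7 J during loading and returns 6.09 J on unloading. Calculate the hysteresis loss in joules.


Hysteresis loss = loading - unloading
= 8.7 - 6.09
= 2.61 J

2.61 J


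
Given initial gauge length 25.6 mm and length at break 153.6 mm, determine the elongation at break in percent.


Elongation = (Lf - L0) / L0 * 100
= (153.6 - 25.6) / 25.6 * 100
= 128.0 / 25.6 * 100
= 500.0%

500.0%


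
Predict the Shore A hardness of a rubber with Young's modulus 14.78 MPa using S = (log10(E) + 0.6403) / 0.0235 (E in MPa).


log10(E) = 0.0235*S - 0.6403  =>  S = (log10(E) + 0.6403) / 0.0235
log10(14.78) = 1.169674
S = (1.169674 + 0.6403) / 0.0235 = 1.809974 / 0.0235
S = 77.0

Shore A = 77.0


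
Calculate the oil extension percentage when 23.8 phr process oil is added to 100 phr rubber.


Oil % = oil / (100 + oil) * 100
= 23.8 / (100 + 23.8) * 100
= 23.8 / 123.8 * 100
= 19.22%

19.22%


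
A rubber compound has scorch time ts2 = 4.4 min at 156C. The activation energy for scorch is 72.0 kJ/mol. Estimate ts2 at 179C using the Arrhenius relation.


Convert temperatures: T1 = 156 + 273.15 = 429.15 K, T2 = 179 + 273.15 = 452.15 K
ts2_new = 4.4 * exp(72000 / 8.314 * (1/452.15 - 1/429.15))
1/T2 - 1/T1 = -1.1853e-04
ts2_new = 1.58 min

1.58 min


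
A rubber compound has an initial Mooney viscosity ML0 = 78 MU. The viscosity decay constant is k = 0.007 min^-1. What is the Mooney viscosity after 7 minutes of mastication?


ML = ML0 * exp(-k * t)
ML = 78 * exp(-0.007 * 7)
ML = 78 * 0.9522
ML = 74.27 MU

74.27 MU


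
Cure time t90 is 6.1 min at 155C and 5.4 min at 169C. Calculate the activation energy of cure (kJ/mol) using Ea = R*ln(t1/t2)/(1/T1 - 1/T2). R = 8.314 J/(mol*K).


T1 = 428.15 K, T2 = 442.15 K
1/T1 - 1/T2 = 7.3954e-05
ln(t1/t2) = ln(6.1/5.4) = 0.1219
Ea = 8.314 * 0.1219 / 7.3954e-05 = 13702.9789 J/mol
Ea = 13.7 kJ/mol

13.7 kJ/mol


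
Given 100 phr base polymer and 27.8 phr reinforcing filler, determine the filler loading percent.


Filler % = filler / (rubber + filler) * 100
= 27.8 / (100 + 27.8) * 100
= 27.8 / 127.8 * 100
= 21.75%

21.75%


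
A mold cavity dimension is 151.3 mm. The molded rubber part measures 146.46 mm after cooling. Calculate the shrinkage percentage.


Shrinkage = (mold - part) / mold * 100
= (151.3 - 146.46) / 151.3 * 100
= 4.84 / 151.3 * 100
= 3.2%

3.2%


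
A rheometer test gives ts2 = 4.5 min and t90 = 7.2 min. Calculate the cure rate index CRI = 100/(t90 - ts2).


CRI = 100 / (t90 - ts2)
= 100 / (7.2 - 4.5)
= 100 / 2.7
= 37.04 min^-1

37.04 min^-1


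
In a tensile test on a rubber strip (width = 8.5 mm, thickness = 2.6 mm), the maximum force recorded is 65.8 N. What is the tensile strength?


Area = width * thickness = 8.5 * 2.6 = 22.1 mm^2
TS = force / area = 65.8 / 22.1 = 2.98 MPa

2.98 MPa


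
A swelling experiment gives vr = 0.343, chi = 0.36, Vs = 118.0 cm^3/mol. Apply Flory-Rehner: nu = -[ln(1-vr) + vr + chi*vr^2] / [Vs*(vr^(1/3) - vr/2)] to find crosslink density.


ln(1 - vr) = ln(1 - 0.343) = -0.4201
Numerator = -((-0.4201) + 0.343 + 0.36 * 0.343^2) = 0.0347
Denominator = 118.0 * (0.343^(1/3) - 0.343/2) = 62.3630
nu = 0.0347 / 62.3630 = 5.5670e-04 mol/cm^3

5.5670e-04 mol/cm^3


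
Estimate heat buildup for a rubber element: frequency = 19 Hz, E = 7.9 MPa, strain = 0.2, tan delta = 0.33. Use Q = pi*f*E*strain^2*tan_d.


Q = pi * f * E * strain^2 * tan_d
= pi * 19 * 7.9 * 0.2^2 * 0.33
= pi * 19 * 7.9 * 0.0400 * 0.33
= 6.2245

Q = 6.2245


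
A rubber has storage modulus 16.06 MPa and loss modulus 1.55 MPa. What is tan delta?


tan delta = E'' / E'
= 1.55 / 16.06
= 0.0965

tan delta = 0.0965


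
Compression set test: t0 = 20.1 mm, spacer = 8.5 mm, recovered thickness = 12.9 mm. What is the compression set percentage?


CS = (t0 - recovered) / (t0 - ts) * 100
= (20.1 - 12.9) / (20.1 - 8.5) * 100
= 7.2 / 11.6 * 100
= 62.1%

62.1%


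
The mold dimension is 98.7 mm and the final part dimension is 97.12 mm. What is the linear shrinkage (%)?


Shrinkage = (mold - part) / mold * 100
= (98.7 - 97.12) / 98.7 * 100
= 1.58 / 98.7 * 100
= 1.6%

1.6%


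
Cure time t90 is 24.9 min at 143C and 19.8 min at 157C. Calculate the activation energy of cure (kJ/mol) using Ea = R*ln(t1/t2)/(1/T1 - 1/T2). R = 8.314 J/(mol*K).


T1 = 416.15 K, T2 = 430.15 K
1/T1 - 1/T2 = 7.8209e-05
ln(t1/t2) = ln(24.9/19.8) = 0.2292
Ea = 8.314 * 0.2292 / 7.8209e-05 = 24363.4979 J/mol
Ea = 24.36 kJ/mol

24.36 kJ/mol


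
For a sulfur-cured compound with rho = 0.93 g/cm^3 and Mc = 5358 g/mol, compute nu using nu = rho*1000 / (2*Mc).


nu = rho * 1000 / (2 * Mc)
nu = 0.93 * 1000 / (2 * 5358)
nu = 930.0 / 10716
nu = 0.0868 mol/L

0.0868 mol/L


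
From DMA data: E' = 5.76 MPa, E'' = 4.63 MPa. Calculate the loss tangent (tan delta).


tan delta = E'' / E'
= 4.63 / 5.76
= 0.8038

tan delta = 0.8038


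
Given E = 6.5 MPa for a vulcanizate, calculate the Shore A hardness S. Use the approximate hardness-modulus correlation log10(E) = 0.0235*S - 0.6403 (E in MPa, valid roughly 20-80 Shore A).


log10(E) = 0.0235*S - 0.6403  =>  S = (log10(E) + 0.6403) / 0.0235
log10(6.5) = 0.812913
S = (0.812913 + 0.6403) / 0.0235 = 1.453213 / 0.0235
S = 61.8

Shore A = 61.8


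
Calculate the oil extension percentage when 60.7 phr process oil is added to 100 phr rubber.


Oil % = oil / (100 + oil) * 100
= 60.7 / (100 + 60.7) * 100
= 60.7 / 160.7 * 100
= 37.77%

37.77%


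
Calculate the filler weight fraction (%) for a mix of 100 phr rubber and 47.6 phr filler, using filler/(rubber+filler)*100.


Filler % = filler / (rubber + filler) * 100
= 47.6 / (100 + 47.6) * 100
= 47.6 / 147.6 * 100
= 32.25%

32.25%


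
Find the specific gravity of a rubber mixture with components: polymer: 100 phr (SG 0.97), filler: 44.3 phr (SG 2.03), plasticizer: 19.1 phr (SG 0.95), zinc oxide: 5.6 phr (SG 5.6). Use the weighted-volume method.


Sum of weights = 169.0
Volume contributions:
  polymer: 100/0.97 = 103.0928
  filler: 44.3/2.03 = 21.8227
  plasticizer: 19.1/0.95 = 20.1053
  zinc oxide: 5.6/5.6 = 1.0000
Sum of volumes = 146.0207
SG = 169.0 / 146.0207 = 1.157

SG = 1.157


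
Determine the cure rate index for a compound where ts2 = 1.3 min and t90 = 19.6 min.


CRI = 100 / (t90 - ts2)
= 100 / (19.6 - 1.3)
= 100 / 18.3
= 5.46 min^-1

5.46 min^-1


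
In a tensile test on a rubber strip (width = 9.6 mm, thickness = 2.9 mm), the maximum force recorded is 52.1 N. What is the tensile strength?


Area = width * thickness = 9.6 * 2.9 = 27.84 mm^2
TS = force / area = 52.1 / 27.84 = 1.87 MPa

1.87 MPa


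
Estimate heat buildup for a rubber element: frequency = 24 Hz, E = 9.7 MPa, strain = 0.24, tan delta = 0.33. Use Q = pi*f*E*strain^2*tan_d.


Q = pi * f * E * strain^2 * tan_d
= pi * 24 * 9.7 * 0.24^2 * 0.33
= pi * 24 * 9.7 * 0.0576 * 0.33
= 13.9017

Q = 13.9017


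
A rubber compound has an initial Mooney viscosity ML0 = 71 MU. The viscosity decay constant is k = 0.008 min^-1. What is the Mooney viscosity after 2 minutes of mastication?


ML = ML0 * exp(-k * t)
ML = 71 * exp(-0.008 * 2)
ML = 71 * 0.9841
ML = 69.87 MU

69.87 MU


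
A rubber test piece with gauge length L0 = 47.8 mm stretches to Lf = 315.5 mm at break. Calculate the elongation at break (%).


Elongation = (Lf - L0) / L0 * 100
= (315.5 - 47.8) / 47.8 * 100
= 267.7 / 47.8 * 100
= 560.0%

560.0%


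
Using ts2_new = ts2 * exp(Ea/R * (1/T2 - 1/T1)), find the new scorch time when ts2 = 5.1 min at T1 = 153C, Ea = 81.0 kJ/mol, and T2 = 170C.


Convert temperatures: T1 = 153 + 273.15 = 426.15 K, T2 = 170 + 273.15 = 443.15 K
ts2_new = 5.1 * exp(81000 / 8.314 * (1/443.15 - 1/426.15))
1/T2 - 1/T1 = -9.0019e-05
ts2_new = 2.12 min

2.12 min


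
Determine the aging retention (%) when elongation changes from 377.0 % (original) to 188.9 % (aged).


Retention = aged / original * 100
= 188.9 / 377.0 * 100
= 50.1%

50.1%


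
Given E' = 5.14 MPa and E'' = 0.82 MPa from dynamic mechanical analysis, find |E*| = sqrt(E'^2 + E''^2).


|E*| = sqrt(E'^2 + E''^2)
= sqrt(5.14^2 + 0.82^2)
= sqrt(26.4196 + 0.6724)
= 5.205 MPa

5.205 MPa


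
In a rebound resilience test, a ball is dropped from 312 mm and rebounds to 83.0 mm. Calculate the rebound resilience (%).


Resilience = h_rebound / h_drop * 100
= 83.0 / 312 * 100
= 26.6%

26.6%


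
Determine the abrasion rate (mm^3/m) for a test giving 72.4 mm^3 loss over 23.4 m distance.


Rate = volume_loss / distance
= 72.4 / 23.4
= 3.094 mm^3/m

3.094 mm^3/m


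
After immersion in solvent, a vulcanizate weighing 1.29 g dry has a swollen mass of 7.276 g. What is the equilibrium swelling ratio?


Q = W_swollen / W_dry
Q = 7.276 / 1.29
Q = 5.64

Q = 5.64


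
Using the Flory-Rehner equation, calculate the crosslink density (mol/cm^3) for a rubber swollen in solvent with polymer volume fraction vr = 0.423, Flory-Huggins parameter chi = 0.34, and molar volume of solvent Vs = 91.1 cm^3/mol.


ln(1 - vr) = ln(1 - 0.423) = -0.5499
Numerator = -((-0.5499) + 0.423 + 0.34 * 0.423^2) = 0.0661
Denominator = 91.1 * (0.423^(1/3) - 0.423/2) = 49.1180
nu = 0.0661 / 49.1180 = 0.0013 mol/cm^3

0.0013 mol/cm^3


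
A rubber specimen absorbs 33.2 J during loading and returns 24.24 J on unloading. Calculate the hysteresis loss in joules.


Hysteresis loss = loading - unloading
= 33.2 - 24.24
= 8.96 J

8.96 J


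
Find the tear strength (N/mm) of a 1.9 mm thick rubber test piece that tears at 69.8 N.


Tear strength = force / thickness
= 69.8 / 1.9
= 36.74 N/mm

36.74 N/mm


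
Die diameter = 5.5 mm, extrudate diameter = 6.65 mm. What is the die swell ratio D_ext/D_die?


Die swell ratio = D_extrudate / D_die
= 6.65 / 5.5
= 1.209

Die swell = 1.209


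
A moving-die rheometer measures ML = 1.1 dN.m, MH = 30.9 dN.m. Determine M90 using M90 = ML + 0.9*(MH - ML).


M90 = ML + 0.9 * (MH - ML)
M90 = 1.1 + 0.9 * (30.9 - 1.1)
M90 = 1.1 + 0.9 * 29.8
M90 = 27.92 dN.m

27.92 dN.m


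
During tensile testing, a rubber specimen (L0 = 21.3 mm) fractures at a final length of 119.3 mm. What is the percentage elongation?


Elongation = (Lf - L0) / L0 * 100
= (119.3 - 21.3) / 21.3 * 100
= 98.0 / 21.3 * 100
= 460.1%

460.1%


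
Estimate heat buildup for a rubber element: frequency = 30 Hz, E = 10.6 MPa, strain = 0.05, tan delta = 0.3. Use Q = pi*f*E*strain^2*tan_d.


Q = pi * f * E * strain^2 * tan_d
= pi * 30 * 10.6 * 0.05^2 * 0.3
= pi * 30 * 10.6 * 0.0025 * 0.3
= 0.7493

Q = 0.7493


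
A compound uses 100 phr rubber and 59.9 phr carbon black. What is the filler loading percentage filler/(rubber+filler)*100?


Filler % = filler / (rubber + filler) * 100
= 59.9 / (100 + 59.9) * 100
= 59.9 / 159.9 * 100
= 37.46%

37.46%


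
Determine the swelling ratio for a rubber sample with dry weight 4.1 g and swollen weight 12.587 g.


Q = W_swollen / W_dry
Q = 12.587 / 4.1
Q = 3.07

Q = 3.07


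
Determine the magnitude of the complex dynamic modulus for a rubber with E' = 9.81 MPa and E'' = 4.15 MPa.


|E*| = sqrt(E'^2 + E''^2)
= sqrt(9.81^2 + 4.15^2)
= sqrt(96.2361 + 17.2225)
= 10.652 MPa

10.652 MPa


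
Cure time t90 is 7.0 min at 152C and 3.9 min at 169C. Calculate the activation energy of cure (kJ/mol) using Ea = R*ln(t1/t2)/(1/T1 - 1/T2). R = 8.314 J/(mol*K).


T1 = 425.15 K, T2 = 442.15 K
1/T1 - 1/T2 = 9.0435e-05
ln(t1/t2) = ln(7.0/3.9) = 0.5849
Ea = 8.314 * 0.5849 / 9.0435e-05 = 53774.8834 J/mol
Ea = 53.77 kJ/mol

53.77 kJ/mol


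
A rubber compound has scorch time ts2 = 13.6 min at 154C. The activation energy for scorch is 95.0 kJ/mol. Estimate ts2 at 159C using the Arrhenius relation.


Convert temperatures: T1 = 154 + 273.15 = 427.15 K, T2 = 159 + 273.15 = 432.15 K
ts2_new = 13.6 * exp(95000 / 8.314 * (1/432.15 - 1/427.15))
1/T2 - 1/T1 = -2.7087e-05
ts2_new = 9.98 min

9.98 min


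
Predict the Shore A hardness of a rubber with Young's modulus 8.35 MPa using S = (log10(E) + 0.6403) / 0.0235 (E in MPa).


log10(E) = 0.0235*S - 0.6403  =>  S = (log10(E) + 0.6403) / 0.0235
log10(8.35) = 0.921686
S = (0.921686 + 0.6403) / 0.0235 = 1.561986 / 0.0235
S = 66.5

Shore A = 66.5


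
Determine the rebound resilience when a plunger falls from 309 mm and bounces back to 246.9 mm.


Resilience = h_rebound / h_drop * 100
= 246.9 / 309 * 100
= 79.9%

79.9%


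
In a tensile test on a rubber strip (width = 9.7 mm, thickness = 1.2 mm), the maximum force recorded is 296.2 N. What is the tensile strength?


Area = width * thickness = 9.7 * 1.2 = 11.64 mm^2
TS = force / area = 296.2 / 11.64 = 25.45 MPa

25.45 MPa


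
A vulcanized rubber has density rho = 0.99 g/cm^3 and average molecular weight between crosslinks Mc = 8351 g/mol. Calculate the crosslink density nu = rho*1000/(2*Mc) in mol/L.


nu = rho * 1000 / (2 * Mc)
nu = 0.99 * 1000 / (2 * 8351)
nu = 990.0 / 16702
nu = 0.0593 mol/L

0.0593 mol/L


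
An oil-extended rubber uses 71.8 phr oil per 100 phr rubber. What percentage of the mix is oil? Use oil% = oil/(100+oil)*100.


Oil % = oil / (100 + oil) * 100
= 71.8 / (100 + 71.8) * 100
= 71.8 / 171.8 * 100
= 41.79%

41.79%


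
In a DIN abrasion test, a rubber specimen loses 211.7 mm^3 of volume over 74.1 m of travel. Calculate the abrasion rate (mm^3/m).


Rate = volume_loss / distance
= 211.7 / 74.1
= 2.857 mm^3/m

2.857 mm^3/m


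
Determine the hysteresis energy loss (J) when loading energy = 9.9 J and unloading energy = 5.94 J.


Hysteresis loss = loading - unloading
= 9.9 - 5.94
= 3.96 J

3.96 J


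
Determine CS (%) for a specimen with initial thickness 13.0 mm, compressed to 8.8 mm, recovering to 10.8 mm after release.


CS = (t0 - recovered) / (t0 - ts) * 100
= (13.0 - 10.8) / (13.0 - 8.8) * 100
= 2.2 / 4.2 * 100
= 52.4%

52.4%


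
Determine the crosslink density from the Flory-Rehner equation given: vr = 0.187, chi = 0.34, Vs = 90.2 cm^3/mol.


ln(1 - vr) = ln(1 - 0.187) = -0.2070
Numerator = -((-0.2070) + 0.187 + 0.34 * 0.187^2) = 0.0081
Denominator = 90.2 * (0.187^(1/3) - 0.187/2) = 43.1470
nu = 0.0081 / 43.1470 = 1.8853e-04 mol/cm^3

1.8853e-04 mol/cm^3


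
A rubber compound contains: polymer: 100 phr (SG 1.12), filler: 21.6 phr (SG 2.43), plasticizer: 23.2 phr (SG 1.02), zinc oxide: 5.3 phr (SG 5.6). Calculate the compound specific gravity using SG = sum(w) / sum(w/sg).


Sum of weights = 150.1
Volume contributions:
  polymer: 100/1.12 = 89.2857
  filler: 21.6/2.43 = 8.8889
  plasticizer: 23.2/1.02 = 22.7451
  zinc oxide: 5.3/5.6 = 0.9464
Sum of volumes = 121.8661
SG = 150.1 / 121.8661 = 1.232

SG = 1.232


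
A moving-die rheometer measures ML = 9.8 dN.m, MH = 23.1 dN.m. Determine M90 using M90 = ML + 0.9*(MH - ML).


M90 = ML + 0.9 * (MH - ML)
M90 = 9.8 + 0.9 * (23.1 - 9.8)
M90 = 9.8 + 0.9 * 13.3
M90 = 21.77 dN.m

21.77 dN.m


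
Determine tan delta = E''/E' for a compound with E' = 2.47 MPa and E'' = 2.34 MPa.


tan delta = E'' / E'
= 2.34 / 2.47
= 0.9474

tan delta = 0.9474


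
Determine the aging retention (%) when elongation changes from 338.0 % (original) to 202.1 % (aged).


Retention = aged / original * 100
= 202.1 / 338.0 * 100
= 59.8%

59.8%


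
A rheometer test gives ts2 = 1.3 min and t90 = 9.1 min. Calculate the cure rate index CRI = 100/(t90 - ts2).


CRI = 100 / (t90 - ts2)
= 100 / (9.1 - 1.3)
= 100 / 7.8
= 12.82 min^-1

12.82 min^-1


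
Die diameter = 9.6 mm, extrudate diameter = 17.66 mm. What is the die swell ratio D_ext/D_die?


Die swell ratio = D_extrudate / D_die
= 17.66 / 9.6
= 1.84

Die swell = 1.84


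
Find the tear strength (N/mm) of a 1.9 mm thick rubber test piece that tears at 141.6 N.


Tear strength = force / thickness
= 141.6 / 1.9
= 74.53 N/mm

74.53 N/mm


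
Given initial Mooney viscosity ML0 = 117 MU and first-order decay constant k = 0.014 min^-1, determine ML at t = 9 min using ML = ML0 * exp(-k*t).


ML = ML0 * exp(-k * t)
ML = 117 * exp(-0.014 * 9)
ML = 117 * 0.8816
ML = 103.15 MU

103.15 MU


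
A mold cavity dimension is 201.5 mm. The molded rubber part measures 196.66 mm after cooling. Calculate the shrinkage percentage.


Shrinkage = (mold - part) / mold * 100
= (201.5 - 196.66) / 201.5 * 100
= 4.84 / 201.5 * 100
= 2.4%

2.4%


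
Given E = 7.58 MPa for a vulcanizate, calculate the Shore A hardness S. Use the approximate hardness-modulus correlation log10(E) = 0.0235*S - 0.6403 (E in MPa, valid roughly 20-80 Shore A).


log10(E) = 0.0235*S - 0.6403  =>  S = (log10(E) + 0.6403) / 0.0235
log10(7.58) = 0.879669
S = (0.879669 + 0.6403) / 0.0235 = 1.519969 / 0.0235
S = 64.7

Shore A = 64.7


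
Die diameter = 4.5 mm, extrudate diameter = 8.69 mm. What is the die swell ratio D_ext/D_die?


Die swell ratio = D_extrudate / D_die
= 8.69 / 4.5
= 1.931

Die swell = 1.931


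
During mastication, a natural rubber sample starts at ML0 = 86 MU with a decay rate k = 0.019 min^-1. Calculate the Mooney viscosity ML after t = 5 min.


ML = ML0 * exp(-k * t)
ML = 86 * exp(-0.019 * 5)
ML = 86 * 0.9094
ML = 78.21 MU

78.21 MU


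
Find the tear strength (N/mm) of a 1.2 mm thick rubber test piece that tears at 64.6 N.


Tear strength = force / thickness
= 64.6 / 1.2
= 53.83 N/mm

53.83 N/mm


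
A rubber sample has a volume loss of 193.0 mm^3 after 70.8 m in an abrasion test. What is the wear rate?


Rate = volume_loss / distance
= 193.0 / 70.8
= 2.726 mm^3/m

2.726 mm^3/m


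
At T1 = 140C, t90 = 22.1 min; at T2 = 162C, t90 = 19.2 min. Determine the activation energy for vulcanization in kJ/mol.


T1 = 413.15 K, T2 = 435.15 K
1/T1 - 1/T2 = 1.2237e-04
ln(t1/t2) = ln(22.1/19.2) = 0.1407
Ea = 8.314 * 0.1407 / 1.2237e-04 = 9557.1263 J/mol
Ea = 9.56 kJ/mol

9.56 kJ/mol


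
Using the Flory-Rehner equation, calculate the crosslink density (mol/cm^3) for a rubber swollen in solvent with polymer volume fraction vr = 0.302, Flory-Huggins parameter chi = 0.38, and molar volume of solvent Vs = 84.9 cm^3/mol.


ln(1 - vr) = ln(1 - 0.302) = -0.3595
Numerator = -((-0.3595) + 0.302 + 0.38 * 0.302^2) = 0.0229
Denominator = 84.9 * (0.302^(1/3) - 0.302/2) = 44.1410
nu = 0.0229 / 44.1410 = 5.1831e-04 mol/cm^3

5.1831e-04 mol/cm^3


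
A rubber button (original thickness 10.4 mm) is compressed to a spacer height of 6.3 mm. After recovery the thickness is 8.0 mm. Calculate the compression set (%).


CS = (t0 - recovered) / (t0 - ts) * 100
= (10.4 - 8.0) / (10.4 - 6.3) * 100
= 2.4 / 4.1 * 100
= 58.5%

58.5%


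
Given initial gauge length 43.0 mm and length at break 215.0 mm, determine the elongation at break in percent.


Elongation = (Lf - L0) / L0 * 100
= (215.0 - 43.0) / 43.0 * 100
= 172.0 / 43.0 * 100
= 400.0%

400.0%


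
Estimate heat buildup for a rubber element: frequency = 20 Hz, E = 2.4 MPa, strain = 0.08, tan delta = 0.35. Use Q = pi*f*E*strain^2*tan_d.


Q = pi * f * E * strain^2 * tan_d
= pi * 20 * 2.4 * 0.08^2 * 0.35
= pi * 20 * 2.4 * 0.0064 * 0.35
= 0.3378

Q = 0.3378


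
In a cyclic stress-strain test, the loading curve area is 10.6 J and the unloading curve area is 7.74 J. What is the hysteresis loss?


Hysteresis loss = loading - unloading
= 10.6 - 7.74
= 2.86 J

2.86 J


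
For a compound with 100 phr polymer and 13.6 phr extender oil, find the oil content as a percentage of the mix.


Oil % = oil / (100 + oil) * 100
= 13.6 / (100 + 13.6) * 100
= 13.6 / 113.6 * 100
= 11.97%

11.97%


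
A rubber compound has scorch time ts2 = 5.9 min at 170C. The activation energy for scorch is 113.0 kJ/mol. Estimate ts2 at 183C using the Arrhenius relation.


Convert temperatures: T1 = 170 + 273.15 = 443.15 K, T2 = 183 + 273.15 = 456.15 K
ts2_new = 5.9 * exp(113000 / 8.314 * (1/456.15 - 1/443.15))
1/T2 - 1/T1 = -6.4311e-05
ts2_new = 2.46 min

2.46 min


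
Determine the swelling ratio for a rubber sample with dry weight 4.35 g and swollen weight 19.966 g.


Q = W_swollen / W_dry
Q = 19.966 / 4.35
Q = 4.59

Q = 4.59


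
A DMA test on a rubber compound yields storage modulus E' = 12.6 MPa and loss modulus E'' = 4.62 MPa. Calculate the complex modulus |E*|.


|E*| = sqrt(E'^2 + E''^2)
= sqrt(12.6^2 + 4.62^2)
= sqrt(158.7600 + 21.3444)
= 13.42 MPa

13.42 MPa


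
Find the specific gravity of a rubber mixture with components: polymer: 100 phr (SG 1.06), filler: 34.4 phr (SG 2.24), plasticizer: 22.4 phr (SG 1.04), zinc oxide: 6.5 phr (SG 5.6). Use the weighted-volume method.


Sum of weights = 163.3
Volume contributions:
  polymer: 100/1.06 = 94.3396
  filler: 34.4/2.24 = 15.3571
  plasticizer: 22.4/1.04 = 21.5385
  zinc oxide: 6.5/5.6 = 1.1607
Sum of volumes = 132.3959
SG = 163.3 / 132.3959 = 1.233

SG = 1.233


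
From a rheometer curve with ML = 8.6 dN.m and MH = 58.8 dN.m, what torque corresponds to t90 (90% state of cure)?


M90 = ML + 0.9 * (MH - ML)
M90 = 8.6 + 0.9 * (58.8 - 8.6)
M90 = 8.6 + 0.9 * 50.2
M90 = 53.78 dN.m

53.78 dN.m


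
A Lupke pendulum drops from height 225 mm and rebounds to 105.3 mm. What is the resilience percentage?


Resilience = h_rebound / h_drop * 100
= 105.3 / 225 * 100
= 46.8%

46.8%


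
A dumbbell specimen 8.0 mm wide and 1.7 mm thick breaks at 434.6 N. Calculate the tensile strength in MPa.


Area = width * thickness = 8.0 * 1.7 = 13.6 mm^2
TS = force / area = 434.6 / 13.6 = 31.96 MPa

31.96 MPa


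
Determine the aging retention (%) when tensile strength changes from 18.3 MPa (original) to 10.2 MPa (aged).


Retention = aged / original * 100
= 10.2 / 18.3 * 100
= 55.7%

55.7%


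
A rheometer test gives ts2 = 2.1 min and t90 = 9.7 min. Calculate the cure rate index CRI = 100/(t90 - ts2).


CRI = 100 / (t90 - ts2)
= 100 / (9.7 - 2.1)
= 100 / 7.6
= 13.16 min^-1

13.16 min^-1


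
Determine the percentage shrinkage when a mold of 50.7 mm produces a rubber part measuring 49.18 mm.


Shrinkage = (mold - part) / mold * 100
= (50.7 - 49.18) / 50.7 * 100
= 1.52 / 50.7 * 100
= 3.0%

3.0%


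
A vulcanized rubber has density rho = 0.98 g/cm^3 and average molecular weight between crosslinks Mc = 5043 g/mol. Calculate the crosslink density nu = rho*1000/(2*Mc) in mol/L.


nu = rho * 1000 / (2 * Mc)
nu = 0.98 * 1000 / (2 * 5043)
nu = 980.0 / 10086
nu = 0.0972 mol/L

0.0972 mol/L


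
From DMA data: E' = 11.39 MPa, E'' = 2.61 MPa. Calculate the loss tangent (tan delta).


tan delta = E'' / E'
= 2.61 / 11.39
= 0.2291

tan delta = 0.2291


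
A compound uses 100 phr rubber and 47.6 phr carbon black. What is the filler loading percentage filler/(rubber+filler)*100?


Filler % = filler / (rubber + filler) * 100
= 47.6 / (100 + 47.6) * 100
= 47.6 / 147.6 * 100
= 32.25%

32.25%


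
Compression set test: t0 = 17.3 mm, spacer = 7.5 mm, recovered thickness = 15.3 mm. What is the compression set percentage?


CS = (t0 - recovered) / (t0 - ts) * 100
= (17.3 - 15.3) / (17.3 - 7.5) * 100
= 2.0 / 9.8 * 100
= 20.4%

20.4%


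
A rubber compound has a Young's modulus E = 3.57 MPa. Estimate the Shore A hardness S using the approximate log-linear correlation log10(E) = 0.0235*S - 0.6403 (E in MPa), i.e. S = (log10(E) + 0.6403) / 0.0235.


log10(E) = 0.0235*S - 0.6403  =>  S = (log10(E) + 0.6403) / 0.0235
log10(3.57) = 0.552668
S = (0.552668 + 0.6403) / 0.0235 = 1.192968 / 0.0235
S = 50.8

Shore A = 50.8


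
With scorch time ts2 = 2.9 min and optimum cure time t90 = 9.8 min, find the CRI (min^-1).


CRI = 100 / (t90 - ts2)
= 100 / (9.8 - 2.9)
= 100 / 6.9
= 14.49 min^-1

14.49 min^-1


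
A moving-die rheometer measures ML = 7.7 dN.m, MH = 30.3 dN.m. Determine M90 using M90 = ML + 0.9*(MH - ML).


M90 = ML + 0.9 * (MH - ML)
M90 = 7.7 + 0.9 * (30.3 - 7.7)
M90 = 7.7 + 0.9 * 22.6
M90 = 28.04 dN.m

28.04 dN.m


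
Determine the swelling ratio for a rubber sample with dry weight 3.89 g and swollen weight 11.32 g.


Q = W_swollen / W_dry
Q = 11.32 / 3.89
Q = 2.91

Q = 2.91


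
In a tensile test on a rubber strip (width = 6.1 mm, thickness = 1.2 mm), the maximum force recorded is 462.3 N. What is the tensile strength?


Area = width * thickness = 6.1 * 1.2 = 7.32 mm^2
TS = force / area = 462.3 / 7.32 = 63.16 MPa

63.16 MPa


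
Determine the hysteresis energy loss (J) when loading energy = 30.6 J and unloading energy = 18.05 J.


Hysteresis loss = loading - unloading
= 30.6 - 18.05
= 12.55 J

12.55 J


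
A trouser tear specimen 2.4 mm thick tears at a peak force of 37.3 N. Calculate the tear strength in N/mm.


Tear strength = force / thickness
= 37.3 / 2.4
= 15.54 N/mm

15.54 N/mm


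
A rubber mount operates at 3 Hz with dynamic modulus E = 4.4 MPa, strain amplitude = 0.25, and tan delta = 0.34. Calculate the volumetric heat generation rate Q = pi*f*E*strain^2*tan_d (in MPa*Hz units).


Q = pi * f * E * strain^2 * tan_d
= pi * 3 * 4.4 * 0.25^2 * 0.34
= pi * 3 * 4.4 * 0.0625 * 0.34
= 0.8812

Q = 0.8812


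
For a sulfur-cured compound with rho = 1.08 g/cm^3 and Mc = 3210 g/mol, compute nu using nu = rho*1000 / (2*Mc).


nu = rho * 1000 / (2 * Mc)
nu = 1.08 * 1000 / (2 * 3210)
nu = 1080.0 / 6420
nu = 0.1682 mol/L

0.1682 mol/L


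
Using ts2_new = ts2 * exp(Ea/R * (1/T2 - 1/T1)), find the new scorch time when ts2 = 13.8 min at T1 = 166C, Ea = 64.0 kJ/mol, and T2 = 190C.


Convert temperatures: T1 = 166 + 273.15 = 439.15 K, T2 = 190 + 273.15 = 463.15 K
ts2_new = 13.8 * exp(64000 / 8.314 * (1/463.15 - 1/439.15))
1/T2 - 1/T1 = -1.1800e-04
ts2_new = 5.56 min

5.56 min


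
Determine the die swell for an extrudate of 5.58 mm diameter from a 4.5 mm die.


Die swell ratio = D_extrudate / D_die
= 5.58 / 4.5
= 1.24

Die swell = 1.24


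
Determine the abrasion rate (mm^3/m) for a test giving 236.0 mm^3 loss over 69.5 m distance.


Rate = volume_loss / distance
= 236.0 / 69.5
= 3.396 mm^3/m

3.396 mm^3/m


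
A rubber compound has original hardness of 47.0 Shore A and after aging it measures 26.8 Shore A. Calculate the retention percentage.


Retention = aged / original * 100
= 26.8 / 47.0 * 100
= 57.0%

57.0%


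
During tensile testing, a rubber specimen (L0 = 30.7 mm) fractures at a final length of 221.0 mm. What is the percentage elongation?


Elongation = (Lf - L0) / L0 * 100
= (221.0 - 30.7) / 30.7 * 100
= 190.3 / 30.7 * 100
= 619.9%

619.9%


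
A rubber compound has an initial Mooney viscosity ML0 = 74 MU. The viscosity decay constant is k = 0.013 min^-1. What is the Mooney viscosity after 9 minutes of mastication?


ML = ML0 * exp(-k * t)
ML = 74 * exp(-0.013 * 9)
ML = 74 * 0.8896
ML = 65.83 MU

65.83 MU


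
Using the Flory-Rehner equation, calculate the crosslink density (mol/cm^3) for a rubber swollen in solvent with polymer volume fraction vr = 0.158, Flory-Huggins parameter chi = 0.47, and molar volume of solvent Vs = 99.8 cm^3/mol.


ln(1 - vr) = ln(1 - 0.158) = -0.1720
Numerator = -((-0.1720) + 0.158 + 0.47 * 0.158^2) = 0.0022
Denominator = 99.8 * (0.158^(1/3) - 0.158/2) = 46.0689
nu = 0.0022 / 46.0689 = 4.8670e-05 mol/cm^3

4.8670e-05 mol/cm^3


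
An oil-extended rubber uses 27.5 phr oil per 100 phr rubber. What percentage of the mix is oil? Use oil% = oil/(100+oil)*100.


Oil % = oil / (100 + oil) * 100
= 27.5 / (100 + 27.5) * 100
= 27.5 / 127.5 * 100
= 21.57%

21.57%


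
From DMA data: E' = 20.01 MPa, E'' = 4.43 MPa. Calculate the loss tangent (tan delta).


tan delta = E'' / E'
= 4.43 / 20.01
= 0.2214

tan delta = 0.2214


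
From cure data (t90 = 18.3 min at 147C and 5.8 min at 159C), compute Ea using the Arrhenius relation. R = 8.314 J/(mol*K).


T1 = 420.15 K, T2 = 432.15 K
1/T1 - 1/T2 = 6.6091e-05
ln(t1/t2) = ln(18.3/5.8) = 1.1490
Ea = 8.314 * 1.1490 / 6.6091e-05 = 144545.3065 J/mol
Ea = 144.55 kJ/mol

144.55 kJ/mol


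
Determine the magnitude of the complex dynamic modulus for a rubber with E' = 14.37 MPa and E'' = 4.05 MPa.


|E*| = sqrt(E'^2 + E''^2)
= sqrt(14.37^2 + 4.05^2)
= sqrt(206.4969 + 16.4025)
= 14.93 MPa

14.93 MPa


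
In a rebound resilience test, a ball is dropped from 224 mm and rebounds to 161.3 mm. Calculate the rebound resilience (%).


Resilience = h_rebound / h_drop * 100
= 161.3 / 224 * 100
= 72.0%

72.0%


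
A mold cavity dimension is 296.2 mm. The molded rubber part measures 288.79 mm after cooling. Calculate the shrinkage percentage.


Shrinkage = (mold - part) / mold * 100
= (296.2 - 288.79) / 296.2 * 100
= 7.41 / 296.2 * 100
= 2.5%

2.5%


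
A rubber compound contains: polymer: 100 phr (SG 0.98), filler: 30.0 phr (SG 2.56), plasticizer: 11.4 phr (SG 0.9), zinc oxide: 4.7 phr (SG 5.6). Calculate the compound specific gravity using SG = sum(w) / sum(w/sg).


Sum of weights = 146.1
Volume contributions:
  polymer: 100/0.98 = 102.0408
  filler: 30.0/2.56 = 11.7188
  plasticizer: 11.4/0.9 = 12.6667
  zinc oxide: 4.7/5.6 = 0.8393
Sum of volumes = 127.2655
SG = 146.1 / 127.2655 = 1.148

SG = 1.148


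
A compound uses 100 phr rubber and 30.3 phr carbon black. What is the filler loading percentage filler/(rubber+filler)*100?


Filler % = filler / (rubber + filler) * 100
= 30.3 / (100 + 30.3) * 100
= 30.3 / 130.3 * 100
= 23.25%

23.25%


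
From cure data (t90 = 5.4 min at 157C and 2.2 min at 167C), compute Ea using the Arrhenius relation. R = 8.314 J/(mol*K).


T1 = 430.15 K, T2 = 440.15 K
1/T1 - 1/T2 = 5.2818e-05
ln(t1/t2) = ln(5.4/2.2) = 0.8979
Ea = 8.314 * 0.8979 / 5.2818e-05 = 141344.4442 J/mol
Ea = 141.34 kJ/mol

141.34 kJ/mol


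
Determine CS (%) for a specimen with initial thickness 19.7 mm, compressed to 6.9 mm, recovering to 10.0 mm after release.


CS = (t0 - recovered) / (t0 - ts) * 100
= (19.7 - 10.0) / (19.7 - 6.9) * 100
= 9.7 / 12.8 * 100
= 75.8%

75.8%


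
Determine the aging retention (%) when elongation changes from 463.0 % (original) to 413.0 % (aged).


Retention = aged / original * 100
= 413.0 / 463.0 * 100
= 89.2%

89.2%


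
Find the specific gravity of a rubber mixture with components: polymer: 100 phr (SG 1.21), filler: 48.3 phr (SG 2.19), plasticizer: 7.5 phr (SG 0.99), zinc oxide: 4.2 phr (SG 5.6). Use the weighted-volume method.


Sum of weights = 160.0
Volume contributions:
  polymer: 100/1.21 = 82.6446
  filler: 48.3/2.19 = 22.0548
  plasticizer: 7.5/0.99 = 7.5758
  zinc oxide: 4.2/5.6 = 0.7500
Sum of volumes = 113.0252
SG = 160.0 / 113.0252 = 1.416

SG = 1.416


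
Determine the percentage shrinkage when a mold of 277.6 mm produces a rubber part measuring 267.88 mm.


Shrinkage = (mold - part) / mold * 100
= (277.6 - 267.88) / 277.6 * 100
= 9.72 / 277.6 * 100
= 3.5%

3.5%


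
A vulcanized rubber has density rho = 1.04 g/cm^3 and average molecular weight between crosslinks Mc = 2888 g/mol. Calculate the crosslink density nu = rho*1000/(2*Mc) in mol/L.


nu = rho * 1000 / (2 * Mc)
nu = 1.04 * 1000 / (2 * 2888)
nu = 1040.0 / 5776
nu = 0.1801 mol/L

0.1801 mol/L


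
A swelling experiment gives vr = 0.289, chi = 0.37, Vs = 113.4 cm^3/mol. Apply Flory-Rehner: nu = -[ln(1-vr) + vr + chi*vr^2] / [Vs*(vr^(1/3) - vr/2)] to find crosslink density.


ln(1 - vr) = ln(1 - 0.289) = -0.3411
Numerator = -((-0.3411) + 0.289 + 0.37 * 0.289^2) = 0.0212
Denominator = 113.4 * (0.289^(1/3) - 0.289/2) = 58.5880
nu = 0.0212 / 58.5880 = 3.6151e-04 mol/cm^3

3.6151e-04 mol/cm^3


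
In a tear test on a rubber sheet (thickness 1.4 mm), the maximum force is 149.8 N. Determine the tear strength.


Tear strength = force / thickness
= 149.8 / 1.4
= 107.0 N/mm

107.0 N/mm


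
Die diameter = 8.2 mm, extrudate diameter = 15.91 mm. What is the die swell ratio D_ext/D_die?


Die swell ratio = D_extrudate / D_die
= 15.91 / 8.2
= 1.94

Die swell = 1.94


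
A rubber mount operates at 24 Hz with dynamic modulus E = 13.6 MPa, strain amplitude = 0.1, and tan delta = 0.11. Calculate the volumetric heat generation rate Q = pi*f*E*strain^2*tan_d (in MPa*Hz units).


Q = pi * f * E * strain^2 * tan_d
= pi * 24 * 13.6 * 0.1^2 * 0.11
= pi * 24 * 13.6 * 0.0100 * 0.11
= 1.1280

Q = 1.1280


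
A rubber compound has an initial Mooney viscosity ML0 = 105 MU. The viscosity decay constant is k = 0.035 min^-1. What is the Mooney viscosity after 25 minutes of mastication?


ML = ML0 * exp(-k * t)
ML = 105 * exp(-0.035 * 25)
ML = 105 * 0.4169
ML = 43.77 MU

43.77 MU


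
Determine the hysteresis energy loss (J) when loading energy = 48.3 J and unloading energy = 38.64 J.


Hysteresis loss = loading - unloading
= 48.3 - 38.64
= 9.66 J

9.66 J


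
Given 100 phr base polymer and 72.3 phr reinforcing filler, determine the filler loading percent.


Filler % = filler / (rubber + filler) * 100
= 72.3 / (100 + 72.3) * 100
= 72.3 / 172.3 * 100
= 41.96%

41.96%


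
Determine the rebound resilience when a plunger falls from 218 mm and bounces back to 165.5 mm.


Resilience = h_rebound / h_drop * 100
= 165.5 / 218 * 100
= 75.9%

75.9%


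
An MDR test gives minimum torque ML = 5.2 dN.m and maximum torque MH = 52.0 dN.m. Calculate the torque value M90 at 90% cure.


M90 = ML + 0.9 * (MH - ML)
M90 = 5.2 + 0.9 * (52.0 - 5.2)
M90 = 5.2 + 0.9 * 46.8
M90 = 47.32 dN.m

47.32 dN.m


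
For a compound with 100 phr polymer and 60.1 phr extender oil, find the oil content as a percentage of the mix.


Oil % = oil / (100 + oil) * 100
= 60.1 / (100 + 60.1) * 100
= 60.1 / 160.1 * 100
= 37.54%

37.54%


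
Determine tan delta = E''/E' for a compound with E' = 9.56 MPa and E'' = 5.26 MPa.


tan delta = E'' / E'
= 5.26 / 9.56
= 0.5502

tan delta = 0.5502


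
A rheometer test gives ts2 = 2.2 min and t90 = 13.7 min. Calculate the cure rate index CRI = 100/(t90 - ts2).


CRI = 100 / (t90 - ts2)
= 100 / (13.7 - 2.2)
= 100 / 11.5
= 8.7 min^-1

8.7 min^-1


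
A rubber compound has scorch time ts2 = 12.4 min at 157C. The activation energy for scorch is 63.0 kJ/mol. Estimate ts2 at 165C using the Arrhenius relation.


Convert temperatures: T1 = 157 + 273.15 = 430.15 K, T2 = 165 + 273.15 = 438.15 K
ts2_new = 12.4 * exp(63000 / 8.314 * (1/438.15 - 1/430.15))
1/T2 - 1/T1 = -4.2447e-05
ts2_new = 8.99 min

8.99 min


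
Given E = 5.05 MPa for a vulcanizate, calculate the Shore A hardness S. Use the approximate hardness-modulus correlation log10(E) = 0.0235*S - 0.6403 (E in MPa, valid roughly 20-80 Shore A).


log10(E) = 0.0235*S - 0.6403  =>  S = (log10(E) + 0.6403) / 0.0235
log10(5.05) = 0.703291
S = (0.703291 + 0.6403) / 0.0235 = 1.343591 / 0.0235
S = 57.2

Shore A = 57.2


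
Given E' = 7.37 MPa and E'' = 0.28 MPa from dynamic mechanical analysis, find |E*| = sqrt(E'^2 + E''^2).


|E*| = sqrt(E'^2 + E''^2)
= sqrt(7.37^2 + 0.28^2)
= sqrt(54.3169 + 0.0784)
= 7.375 MPa

7.375 MPa


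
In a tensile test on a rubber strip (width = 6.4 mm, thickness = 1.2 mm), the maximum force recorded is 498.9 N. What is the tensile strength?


Area = width * thickness = 6.4 * 1.2 = 7.68 mm^2
TS = force / area = 498.9 / 7.68 = 64.96 MPa

64.96 MPa


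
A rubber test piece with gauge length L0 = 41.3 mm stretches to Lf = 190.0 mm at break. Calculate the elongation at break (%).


Elongation = (Lf - L0) / L0 * 100
= (190.0 - 41.3) / 41.3 * 100
= 148.7 / 41.3 * 100
= 360.0%

360.0%


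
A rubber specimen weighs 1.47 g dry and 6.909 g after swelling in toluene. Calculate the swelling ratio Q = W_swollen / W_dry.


Q = W_swollen / W_dry
Q = 6.909 / 1.47
Q = 4.7

Q = 4.7


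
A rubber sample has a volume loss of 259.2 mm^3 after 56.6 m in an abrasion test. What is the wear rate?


Rate = volume_loss / distance
= 259.2 / 56.6
= 4.58 mm^3/m

4.58 mm^3/m


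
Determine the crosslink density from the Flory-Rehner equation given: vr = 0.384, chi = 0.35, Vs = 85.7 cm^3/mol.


ln(1 - vr) = ln(1 - 0.384) = -0.4845
Numerator = -((-0.4845) + 0.384 + 0.35 * 0.384^2) = 0.0489
Denominator = 85.7 * (0.384^(1/3) - 0.384/2) = 45.8365
nu = 0.0489 / 45.8365 = 0.0011 mol/cm^3

0.0011 mol/cm^3


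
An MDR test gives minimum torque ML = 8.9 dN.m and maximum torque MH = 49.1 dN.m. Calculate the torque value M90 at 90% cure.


M90 = ML + 0.9 * (MH - ML)
M90 = 8.9 + 0.9 * (49.1 - 8.9)
M90 = 8.9 + 0.9 * 40.2
M90 = 45.08 dN.m

45.08 dN.m


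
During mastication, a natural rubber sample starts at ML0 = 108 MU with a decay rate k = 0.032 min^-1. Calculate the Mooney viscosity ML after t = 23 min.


ML = ML0 * exp(-k * t)
ML = 108 * exp(-0.032 * 23)
ML = 108 * 0.4790
ML = 51.73 MU

51.73 MU


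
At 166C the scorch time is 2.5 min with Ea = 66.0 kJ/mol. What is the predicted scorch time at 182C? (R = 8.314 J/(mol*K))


Convert temperatures: T1 = 166 + 273.15 = 439.15 K, T2 = 182 + 273.15 = 455.15 K
ts2_new = 2.5 * exp(66000 / 8.314 * (1/455.15 - 1/439.15))
1/T2 - 1/T1 = -8.0048e-05
ts2_new = 1.32 min

1.32 min


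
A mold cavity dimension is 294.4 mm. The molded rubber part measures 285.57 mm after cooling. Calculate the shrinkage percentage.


Shrinkage = (mold - part) / mold * 100
= (294.4 - 285.57) / 294.4 * 100
= 8.83 / 294.4 * 100
= 3.0%

3.0%


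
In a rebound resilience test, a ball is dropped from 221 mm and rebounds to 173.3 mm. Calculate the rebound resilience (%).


Resilience = h_rebound / h_drop * 100
= 173.3 / 221 * 100
= 78.4%

78.4%


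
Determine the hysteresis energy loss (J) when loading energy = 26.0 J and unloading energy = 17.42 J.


Hysteresis loss = loading - unloading
= 26.0 - 17.42
= 8.58 J

8.58 J
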